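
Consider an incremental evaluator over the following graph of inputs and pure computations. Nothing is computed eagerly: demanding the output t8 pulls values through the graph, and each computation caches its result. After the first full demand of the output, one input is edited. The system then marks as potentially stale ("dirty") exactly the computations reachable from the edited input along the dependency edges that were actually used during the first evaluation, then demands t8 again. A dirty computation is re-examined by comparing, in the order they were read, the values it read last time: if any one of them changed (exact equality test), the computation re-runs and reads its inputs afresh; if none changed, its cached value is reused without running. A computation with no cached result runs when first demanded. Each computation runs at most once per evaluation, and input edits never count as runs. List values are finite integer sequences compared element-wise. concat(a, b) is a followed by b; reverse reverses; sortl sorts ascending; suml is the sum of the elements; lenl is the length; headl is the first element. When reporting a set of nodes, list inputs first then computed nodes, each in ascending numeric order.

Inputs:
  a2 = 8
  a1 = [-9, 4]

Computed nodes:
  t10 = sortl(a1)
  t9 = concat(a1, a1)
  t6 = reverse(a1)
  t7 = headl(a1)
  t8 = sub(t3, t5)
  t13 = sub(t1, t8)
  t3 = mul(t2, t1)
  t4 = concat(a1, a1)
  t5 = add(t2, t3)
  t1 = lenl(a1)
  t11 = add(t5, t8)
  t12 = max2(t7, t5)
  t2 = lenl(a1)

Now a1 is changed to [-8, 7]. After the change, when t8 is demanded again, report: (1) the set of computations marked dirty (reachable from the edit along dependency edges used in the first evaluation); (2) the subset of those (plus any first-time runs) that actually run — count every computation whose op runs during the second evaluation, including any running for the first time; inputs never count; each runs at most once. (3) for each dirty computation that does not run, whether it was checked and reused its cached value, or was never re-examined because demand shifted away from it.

Dirty set: t1, t2, t3, t5, t8.
Run set: t1, t2 (2 run).
Re-examined without running (cache reused): t3, t5, t8.
The important point: at t3 every value read last time is unchanged, so the dirty flag clears without a run.

Initial pass — values computed on the first demand:
  t1 = lenl([-9, 4]) = 2
  t2 = lenl([-9, 4]) = 2
  t3 = mul(2, 2) = 4
  t5 = add(2, 4) = 6
  t8 = sub(4, 6) = -2

Second demand — change propagation:
  t1: re-runs because a1 [-9, 4]->[-8, 7]; new result 2 (unchanged).
  t2: re-runs because a1 [-9, 4]->[-8, 7]; new result 2 (unchanged).
  t3: re-examined; everything it read last time is the same (t2 unchanged, t1 unchanged) — cache 4 kept, no run.
  t5: re-examined; everything it read last time is the same (t2 unchanged, t3 unchanged) — cache 6 kept, no run.
  t8: re-examined; everything it read last time is the same (t3 unchanged, t5 unchanged) — cache -2 kept, no run.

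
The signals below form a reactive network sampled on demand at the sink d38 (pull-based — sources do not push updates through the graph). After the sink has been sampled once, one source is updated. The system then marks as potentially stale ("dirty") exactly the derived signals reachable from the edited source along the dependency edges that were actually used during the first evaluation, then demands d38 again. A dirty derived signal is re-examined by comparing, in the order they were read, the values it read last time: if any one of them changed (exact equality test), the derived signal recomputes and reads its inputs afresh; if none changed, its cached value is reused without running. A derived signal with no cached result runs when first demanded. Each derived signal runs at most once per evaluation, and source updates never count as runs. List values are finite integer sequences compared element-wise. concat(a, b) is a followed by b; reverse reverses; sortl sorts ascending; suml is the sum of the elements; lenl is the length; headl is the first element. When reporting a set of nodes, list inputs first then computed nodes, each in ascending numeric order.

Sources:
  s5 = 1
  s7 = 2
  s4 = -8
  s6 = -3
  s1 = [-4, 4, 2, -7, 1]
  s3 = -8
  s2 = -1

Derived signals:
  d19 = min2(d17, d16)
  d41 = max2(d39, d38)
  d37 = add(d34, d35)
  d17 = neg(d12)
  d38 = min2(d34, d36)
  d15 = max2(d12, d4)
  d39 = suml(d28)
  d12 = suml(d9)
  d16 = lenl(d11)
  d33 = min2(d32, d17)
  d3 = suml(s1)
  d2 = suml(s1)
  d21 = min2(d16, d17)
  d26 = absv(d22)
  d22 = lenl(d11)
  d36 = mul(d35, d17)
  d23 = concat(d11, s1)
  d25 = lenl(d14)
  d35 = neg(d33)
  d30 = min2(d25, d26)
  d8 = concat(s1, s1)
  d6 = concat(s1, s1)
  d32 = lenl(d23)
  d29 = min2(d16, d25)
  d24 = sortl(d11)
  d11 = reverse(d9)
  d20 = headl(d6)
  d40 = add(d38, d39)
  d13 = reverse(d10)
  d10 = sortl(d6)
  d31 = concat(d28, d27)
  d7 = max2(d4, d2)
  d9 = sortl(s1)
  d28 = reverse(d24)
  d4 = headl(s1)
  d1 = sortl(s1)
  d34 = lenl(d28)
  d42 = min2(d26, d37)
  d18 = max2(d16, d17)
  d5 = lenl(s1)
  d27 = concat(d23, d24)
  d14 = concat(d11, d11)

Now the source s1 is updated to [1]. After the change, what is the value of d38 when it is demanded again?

Initial pass — values computed on the first demand:
  d9 = sortl([-4, 4, 2, -7, 1]) = [-7, -4, 1, 2, 4]
  d11 = reverse([-7, -4, 1, 2, 4]) = [4, 2, 1, -4, -7]
  d12 = suml([-7, -4, 1, 2, 4]) = -4
  d17 = neg(-4) = 4
  d23 = concat([4, 2, 1, -4, -7], [-4, 4, 2, -7, 1]) = [4, 2, 1, -4, -7, -4, 4, 2, -7, 1]
  d24 = sortl([4, 2, 1, -4, -7]) = [-7, -4, 1, 2, 4]
  d28 = reverse([-7, -4, 1, 2, 4]) = [4, 2, 1, -4, -7]
  d32 = lenl([4, 2, 1, -4, -7, -4, 4, 2, -7, 1]) = 10
  d33 = min2(10, 4) = 4
  d34 = lenl([4, 2, 1, -4, -7]) = 5
  d35 = neg(4) = -4
  d36 = mul(-4, 4) = -16
  d38 = min2(5, -16) = -16

Second demand — change propagation:
  d9: re-runs because s1 [-4, 4, 2, -7, 1]->[1]; new result [1].
  d11: re-runs because d9 [-7, -4, 1, 2, 4]->[1]; new result [1].
  d12: re-runs because d9 [-7, -4, 1, 2, 4]->[1]; new result 1.
  d17: re-runs because d12 -4->1; new result -1.
  d23: re-runs because d11 [4, 2, 1, -4, -7]->[1]; s1 [-4, 4, 2, -7, 1]->[1]; new result [1, 1].
  d24: re-runs because d11 [4, 2, 1, -4, -7]->[1]; new result [1].
  d28: re-runs because d24 [-7, -4, 1, 2, 4]->[1]; new result [1].
  d32: re-runs because d23 [4, 2, 1, -4, -7, -4, 4, 2, -7, 1]->[1, 1]; new result 2.
  d33: re-runs because d32 10->2; d17 4->-1; new result -1.
  d34: re-runs because d28 [4, 2, 1, -4, -7]->[1]; new result 1.
  d35: re-runs because d33 4->-1; new result 1.
  d36: re-runs because d35 -4->1; d17 4->-1; new result -1.
  d38: re-runs because d34 5->1; d36 -16->-1; new result -1.

d38 now evaluates to -1.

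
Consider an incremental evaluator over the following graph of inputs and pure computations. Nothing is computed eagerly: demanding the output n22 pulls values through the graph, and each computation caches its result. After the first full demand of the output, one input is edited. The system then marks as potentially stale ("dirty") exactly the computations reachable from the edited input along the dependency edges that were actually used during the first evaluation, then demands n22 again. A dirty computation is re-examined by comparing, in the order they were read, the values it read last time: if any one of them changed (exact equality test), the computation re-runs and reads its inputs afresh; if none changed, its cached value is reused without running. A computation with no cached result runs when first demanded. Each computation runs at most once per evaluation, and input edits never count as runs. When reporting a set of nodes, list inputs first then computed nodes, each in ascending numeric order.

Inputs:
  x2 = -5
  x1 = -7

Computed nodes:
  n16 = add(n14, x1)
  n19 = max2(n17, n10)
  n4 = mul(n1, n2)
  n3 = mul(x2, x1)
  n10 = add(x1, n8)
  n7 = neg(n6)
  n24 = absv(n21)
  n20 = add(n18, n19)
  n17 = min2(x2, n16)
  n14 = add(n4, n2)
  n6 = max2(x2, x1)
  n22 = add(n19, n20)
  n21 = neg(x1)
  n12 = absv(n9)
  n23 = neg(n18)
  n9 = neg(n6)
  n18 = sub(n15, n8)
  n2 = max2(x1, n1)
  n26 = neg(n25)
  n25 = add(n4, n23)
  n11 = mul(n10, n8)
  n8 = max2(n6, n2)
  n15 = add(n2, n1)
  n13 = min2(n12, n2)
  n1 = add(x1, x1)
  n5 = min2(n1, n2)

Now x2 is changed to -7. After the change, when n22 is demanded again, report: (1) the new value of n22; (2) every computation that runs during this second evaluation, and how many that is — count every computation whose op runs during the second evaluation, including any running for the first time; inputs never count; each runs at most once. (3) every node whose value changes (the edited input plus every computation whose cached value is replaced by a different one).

n22 now evaluates to -28.
Run set: n6, n8, n10, n17, n18, n19, n20, n22 (8 run).
Changed values: x2, n6, n8, n10, n17, n18, n19, n22.

Initial pass — values computed on the first demand:
  n1 = add(-7, -7) = -14
  n2 = max2(-7, -14) = -7
  n4 = mul(-14, -7) = 98
  n6 = max2(-5, -7) = -5
  n8 = max2(-5, -7) = -5
  n10 = add(-7, -5) = -12
  n14 = add(98, -7) = 91
  n15 = add(-7, -14) = -21
  n16 = add(91, -7) = 84
  n17 = min2(-5, 84) = -5
  n18 = sub(-21, -5) = -16
  n19 = max2(-5, -12) = -5
  n20 = add(-16, -5) = -21
  n22 = add(-5, -21) = -26

Second demand — change propagation:
  n6: re-runs because x2 -5->-7; new result -7.
  n8: re-runs because n6 -5->-7; new result -7.
  n10: re-runs because n8 -5->-7; new result -14.
  n17: re-runs because x2 -5->-7; new result -7.
  n18: re-runs because n8 -5->-7; new result -14.
  n19: re-runs because n17 -5->-7; n10 -12->-14; new result -7.
  n20: re-runs because n18 -16->-14; n19 -5->-7; new result -21 (unchanged).
  n22: re-runs because n19 -5->-7; new result -28.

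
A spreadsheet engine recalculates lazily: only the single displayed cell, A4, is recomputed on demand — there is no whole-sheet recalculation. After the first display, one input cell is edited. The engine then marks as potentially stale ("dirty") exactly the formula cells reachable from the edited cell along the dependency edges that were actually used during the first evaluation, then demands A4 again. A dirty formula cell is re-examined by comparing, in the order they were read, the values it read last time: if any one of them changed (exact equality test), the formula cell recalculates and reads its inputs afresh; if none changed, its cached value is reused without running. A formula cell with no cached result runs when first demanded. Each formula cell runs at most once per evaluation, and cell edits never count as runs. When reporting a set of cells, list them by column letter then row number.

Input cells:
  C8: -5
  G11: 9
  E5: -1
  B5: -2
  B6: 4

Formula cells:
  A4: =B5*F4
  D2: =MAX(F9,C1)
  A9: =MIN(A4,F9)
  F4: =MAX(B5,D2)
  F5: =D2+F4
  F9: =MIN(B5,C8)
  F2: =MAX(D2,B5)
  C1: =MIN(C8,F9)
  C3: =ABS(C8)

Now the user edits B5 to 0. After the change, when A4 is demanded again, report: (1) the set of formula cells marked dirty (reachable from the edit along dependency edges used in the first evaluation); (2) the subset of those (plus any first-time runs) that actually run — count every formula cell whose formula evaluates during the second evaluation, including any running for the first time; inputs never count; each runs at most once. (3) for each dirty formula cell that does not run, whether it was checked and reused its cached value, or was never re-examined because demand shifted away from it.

Marked dirty: A4, C1, D2, F4, F9.
Formula cells that run: A4, F4, F9 — 3 in total.
Checked but reused from cache: C1, D2.
Key observation: the cutoff stops propagation at C1 — its inputs' values are unchanged, so it reuses its cache.

First evaluation (everything demanded from the output):
  F9 = MIN(-2, -5) = -5
  C1 = MIN(-5, -5) = -5
  D2 = MAX(-5, -5) = -5
  F4 = MAX(-2, -5) = -2
  A4 = -2 * -2 = 4

Propagation after the edit:
  F9: runs — B5 -2->0; result -5 (same value as before).
  C1: checked — values it read are unchanged (C8 unchanged, F9 unchanged); reused cached -5 without running.
  D2: checked — values it read are unchanged (F9 unchanged, C1 unchanged); reused cached -5 without running.
  F4: runs — B5 -2->0; result 0.
  A4: runs — B5 -2->0; F4 -2->0; result 0.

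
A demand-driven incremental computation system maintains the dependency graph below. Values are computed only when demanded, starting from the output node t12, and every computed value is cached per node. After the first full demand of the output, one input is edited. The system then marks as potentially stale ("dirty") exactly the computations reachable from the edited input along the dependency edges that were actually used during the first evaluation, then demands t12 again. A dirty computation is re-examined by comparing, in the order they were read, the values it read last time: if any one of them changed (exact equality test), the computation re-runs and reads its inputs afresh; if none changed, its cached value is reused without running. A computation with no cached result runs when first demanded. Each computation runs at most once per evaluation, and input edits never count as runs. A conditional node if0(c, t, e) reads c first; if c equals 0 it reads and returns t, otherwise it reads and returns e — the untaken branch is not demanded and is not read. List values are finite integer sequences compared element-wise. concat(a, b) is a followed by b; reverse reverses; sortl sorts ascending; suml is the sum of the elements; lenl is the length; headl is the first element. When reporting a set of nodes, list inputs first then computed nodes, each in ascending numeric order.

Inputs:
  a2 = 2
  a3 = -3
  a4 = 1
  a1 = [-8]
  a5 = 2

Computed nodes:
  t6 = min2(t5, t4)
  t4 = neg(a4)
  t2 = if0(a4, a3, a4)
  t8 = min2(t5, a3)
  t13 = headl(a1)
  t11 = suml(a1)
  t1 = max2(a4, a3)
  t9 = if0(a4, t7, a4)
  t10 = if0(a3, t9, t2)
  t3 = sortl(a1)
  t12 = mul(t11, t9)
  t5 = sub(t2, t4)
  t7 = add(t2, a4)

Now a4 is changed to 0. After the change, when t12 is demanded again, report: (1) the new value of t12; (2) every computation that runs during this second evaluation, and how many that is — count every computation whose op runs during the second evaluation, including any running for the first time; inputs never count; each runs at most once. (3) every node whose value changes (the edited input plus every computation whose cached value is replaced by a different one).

First evaluation (everything demanded from the output):
  t9 = if0(a4=1 -> else branch a4) = 1
  t11 = suml([-8]) = -8
  t12 = mul(-8, 1) = -8

Propagation after the edit:
  t2: demanded for the first time — runs, produces -3.
  t7: demanded for the first time — runs, produces -3.
  t9: runs — a4 1->0; a4 1->0; result -3.
  t12: runs — t9 1->-3; result 24.

Key observation: a condition flipped, so demand reaches new nodes — t2, t7 run for the first time.

New value of t12: 24.
Computations that run: t2, t7, t9, t12 — 4 in total.
Values that change: a4, t9, t12.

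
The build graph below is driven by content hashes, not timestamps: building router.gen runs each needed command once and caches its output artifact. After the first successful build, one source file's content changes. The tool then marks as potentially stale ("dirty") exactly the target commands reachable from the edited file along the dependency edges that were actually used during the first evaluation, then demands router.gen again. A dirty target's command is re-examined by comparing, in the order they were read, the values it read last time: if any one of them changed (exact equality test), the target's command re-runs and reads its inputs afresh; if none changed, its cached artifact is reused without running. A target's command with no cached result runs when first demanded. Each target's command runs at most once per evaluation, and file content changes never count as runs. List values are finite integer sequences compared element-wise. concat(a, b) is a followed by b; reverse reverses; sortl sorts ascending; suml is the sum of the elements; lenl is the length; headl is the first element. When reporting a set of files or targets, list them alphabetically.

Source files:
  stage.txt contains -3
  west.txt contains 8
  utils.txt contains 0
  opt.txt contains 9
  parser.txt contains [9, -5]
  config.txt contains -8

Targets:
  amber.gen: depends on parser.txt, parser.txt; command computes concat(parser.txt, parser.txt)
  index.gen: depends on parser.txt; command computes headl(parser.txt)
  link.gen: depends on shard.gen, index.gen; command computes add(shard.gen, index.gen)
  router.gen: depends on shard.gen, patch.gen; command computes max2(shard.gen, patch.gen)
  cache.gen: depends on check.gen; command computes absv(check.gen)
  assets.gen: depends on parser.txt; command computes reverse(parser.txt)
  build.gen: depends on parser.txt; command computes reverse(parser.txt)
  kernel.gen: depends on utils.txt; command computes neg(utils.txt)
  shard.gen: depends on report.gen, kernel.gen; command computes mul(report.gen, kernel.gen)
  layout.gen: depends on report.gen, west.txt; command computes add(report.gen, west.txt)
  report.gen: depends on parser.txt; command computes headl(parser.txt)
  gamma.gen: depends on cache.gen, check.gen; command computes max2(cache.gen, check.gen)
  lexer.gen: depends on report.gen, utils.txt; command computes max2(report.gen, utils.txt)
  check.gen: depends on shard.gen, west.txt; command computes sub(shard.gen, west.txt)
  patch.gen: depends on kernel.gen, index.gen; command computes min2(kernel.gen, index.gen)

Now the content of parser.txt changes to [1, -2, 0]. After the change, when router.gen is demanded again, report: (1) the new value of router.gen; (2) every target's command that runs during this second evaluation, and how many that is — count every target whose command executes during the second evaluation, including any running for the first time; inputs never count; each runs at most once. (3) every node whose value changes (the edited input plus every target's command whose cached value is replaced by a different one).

Initial pass — values computed on the first demand:
  index.gen = headl([9, -5]) = 9
  kernel.gen = neg(0) = 0
  patch.gen = min2(0, 9) = 0
  report.gen = headl([9, -5]) = 9
  shard.gen = mul(9, 0) = 0
  router.gen = max2(0, 0) = 0

Second demand — change propagation:
  index.gen: re-runs because parser.txt [9, -5]->[1, -2, 0]; new result 1.
  patch.gen: re-runs because index.gen 9->1; new result 0 (unchanged).
  report.gen: re-runs because parser.txt [9, -5]->[1, -2, 0]; new result 1.
  shard.gen: re-runs because report.gen 9->1; new result 0 (unchanged).
  router.gen: re-examined; everything it read last time is the same (shard.gen unchanged, patch.gen unchanged) — cache 0 kept, no run.

The important point: at router.gen every value read last time is unchanged, so the dirty flag clears without a run.

router.gen now evaluates to 0.
Run set: index.gen, patch.gen, report.gen, shard.gen (4 run).
Changed values: index.gen, parser.txt, report.gen.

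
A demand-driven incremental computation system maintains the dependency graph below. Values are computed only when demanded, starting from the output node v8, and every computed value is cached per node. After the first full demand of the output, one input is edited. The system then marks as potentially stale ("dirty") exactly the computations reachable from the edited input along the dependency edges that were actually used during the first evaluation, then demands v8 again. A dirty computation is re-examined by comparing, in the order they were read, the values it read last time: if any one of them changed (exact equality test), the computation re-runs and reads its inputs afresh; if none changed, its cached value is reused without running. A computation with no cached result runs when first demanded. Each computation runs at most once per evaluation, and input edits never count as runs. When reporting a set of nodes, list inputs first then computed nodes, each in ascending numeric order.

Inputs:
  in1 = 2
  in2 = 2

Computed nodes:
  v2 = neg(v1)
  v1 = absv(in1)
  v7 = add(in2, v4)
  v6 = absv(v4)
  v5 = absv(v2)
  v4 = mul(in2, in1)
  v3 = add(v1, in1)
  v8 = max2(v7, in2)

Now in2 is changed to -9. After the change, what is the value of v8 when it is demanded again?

First evaluation (everything demanded from the output):
  v4 = mul(2, 2) = 4
  v7 = add(2, 4) = 6
  v8 = max2(6, 2) = 6

Propagation after the edit:
  v4: runs — in2 2->-9; result -18.
  v7: runs — in2 2->-9; v4 4->-18; result -27.
  v8: runs — v7 6->-27; in2 2->-9; result -9.

New value of v8: -9.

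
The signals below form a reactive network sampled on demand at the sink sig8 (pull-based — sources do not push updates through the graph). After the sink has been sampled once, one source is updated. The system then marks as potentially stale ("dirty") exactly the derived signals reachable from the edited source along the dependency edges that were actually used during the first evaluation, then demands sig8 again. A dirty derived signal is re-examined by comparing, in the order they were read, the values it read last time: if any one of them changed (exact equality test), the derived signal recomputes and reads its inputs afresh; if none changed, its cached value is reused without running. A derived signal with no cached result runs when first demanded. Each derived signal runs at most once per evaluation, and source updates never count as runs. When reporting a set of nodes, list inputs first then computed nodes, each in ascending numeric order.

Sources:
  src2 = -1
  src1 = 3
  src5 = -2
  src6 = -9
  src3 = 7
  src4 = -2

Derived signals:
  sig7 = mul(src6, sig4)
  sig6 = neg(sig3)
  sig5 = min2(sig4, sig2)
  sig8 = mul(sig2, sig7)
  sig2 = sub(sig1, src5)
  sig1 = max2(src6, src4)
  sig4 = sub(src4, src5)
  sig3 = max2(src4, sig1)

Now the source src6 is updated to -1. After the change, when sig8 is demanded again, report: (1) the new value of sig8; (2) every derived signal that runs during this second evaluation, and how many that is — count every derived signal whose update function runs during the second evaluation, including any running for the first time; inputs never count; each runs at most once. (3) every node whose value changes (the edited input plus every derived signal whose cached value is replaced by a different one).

Initial pass — values computed on the first demand:
  sig1 = max2(-9, -2) = -2
  sig2 = sub(-2, -2) = 0
  sig4 = sub(-2, -2) = 0
  sig7 = mul(-9, 0) = 0
  sig8 = mul(0, 0) = 0

Second demand — change propagation:
  sig1: re-runs because src6 -9->-1; new result -1.
  sig2: re-runs because sig1 -2->-1; new result 1.
  sig7: re-runs because src6 -9->-1; new result 0 (unchanged).
  sig8: re-runs because sig2 0->1; new result 0 (unchanged).

sig8 now evaluates to 0.
Run set: sig1, sig2, sig7, sig8 (4 run).
Changed values: src6, sig1, sig2.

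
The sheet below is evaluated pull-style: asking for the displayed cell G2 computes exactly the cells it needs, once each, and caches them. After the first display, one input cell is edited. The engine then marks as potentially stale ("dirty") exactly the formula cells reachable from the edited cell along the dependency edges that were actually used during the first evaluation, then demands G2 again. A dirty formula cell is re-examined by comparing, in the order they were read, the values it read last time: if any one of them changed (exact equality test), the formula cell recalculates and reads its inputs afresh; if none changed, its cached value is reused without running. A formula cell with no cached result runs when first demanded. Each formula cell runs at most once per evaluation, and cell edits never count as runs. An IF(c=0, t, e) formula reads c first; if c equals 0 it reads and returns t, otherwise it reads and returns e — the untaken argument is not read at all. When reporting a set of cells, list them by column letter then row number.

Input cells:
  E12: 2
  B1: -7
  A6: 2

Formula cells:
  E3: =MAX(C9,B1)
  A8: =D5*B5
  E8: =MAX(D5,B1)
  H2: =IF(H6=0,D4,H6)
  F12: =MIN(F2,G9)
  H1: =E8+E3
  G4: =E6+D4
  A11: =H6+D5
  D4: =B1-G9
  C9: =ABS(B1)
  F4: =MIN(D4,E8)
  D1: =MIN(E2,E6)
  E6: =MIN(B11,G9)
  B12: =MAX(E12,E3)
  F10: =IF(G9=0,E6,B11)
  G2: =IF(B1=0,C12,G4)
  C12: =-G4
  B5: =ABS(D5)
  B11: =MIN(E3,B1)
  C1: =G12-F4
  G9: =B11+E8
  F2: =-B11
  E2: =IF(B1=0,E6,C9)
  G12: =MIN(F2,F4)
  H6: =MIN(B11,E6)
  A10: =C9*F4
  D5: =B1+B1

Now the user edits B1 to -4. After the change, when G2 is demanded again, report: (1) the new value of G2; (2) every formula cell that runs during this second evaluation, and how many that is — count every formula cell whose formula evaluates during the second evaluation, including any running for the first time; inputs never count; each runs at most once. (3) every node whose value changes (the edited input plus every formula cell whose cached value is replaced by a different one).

Demanding G2 again yields -4.
10 formula cells run: B11, C9, D4, D5, E3, E6, E8, G2, G4, G9.
The nodes whose values change: B1, B11, C9, D4, D5, E3, E6, E8, G2, G4, G9.

First demand of the output computes:
  C9 = ABS(-7) = 7
  D5 = -7 + -7 = -14
  E3 = MAX(7, -7) = 7
  B11 = MIN(7, -7) = -7
  E8 = MAX(-14, -7) = -7
  G9 = -7 + -7 = -14
  D4 = -7 - -14 = 7
  E6 = MIN(-7, -14) = -14
  G4 = -14 + 7 = -7
  G2 = IF(B1=0: B1=-7 -> else branch G4) = -7

After the edit, cleaning proceeds:
  C9: a read changed (B1 -7->-4) — executes, giving 4.
  D5: a read changed (B1 -7->-4; B1 -7->-4) — executes, giving -8.
  E3: a read changed (C9 7->4; B1 -7->-4) — executes, giving 4.
  B11: a read changed (E3 7->4; B1 -7->-4) — executes, giving -4.
  E8: a read changed (D5 -14->-8; B1 -7->-4) — executes, giving -4.
  G9: a read changed (B11 -7->-4; E8 -7->-4) — executes, giving -8.
  D4: a read changed (B1 -7->-4; G9 -14->-8) — executes, giving 4.
  E6: a read changed (B11 -7->-4; G9 -14->-8) — executes, giving -8.
  G4: a read changed (E6 -14->-8; D4 7->4) — executes, giving -4.
  G2: a read changed (B1 -7->-4; G4 -7->-4) — executes, giving -4.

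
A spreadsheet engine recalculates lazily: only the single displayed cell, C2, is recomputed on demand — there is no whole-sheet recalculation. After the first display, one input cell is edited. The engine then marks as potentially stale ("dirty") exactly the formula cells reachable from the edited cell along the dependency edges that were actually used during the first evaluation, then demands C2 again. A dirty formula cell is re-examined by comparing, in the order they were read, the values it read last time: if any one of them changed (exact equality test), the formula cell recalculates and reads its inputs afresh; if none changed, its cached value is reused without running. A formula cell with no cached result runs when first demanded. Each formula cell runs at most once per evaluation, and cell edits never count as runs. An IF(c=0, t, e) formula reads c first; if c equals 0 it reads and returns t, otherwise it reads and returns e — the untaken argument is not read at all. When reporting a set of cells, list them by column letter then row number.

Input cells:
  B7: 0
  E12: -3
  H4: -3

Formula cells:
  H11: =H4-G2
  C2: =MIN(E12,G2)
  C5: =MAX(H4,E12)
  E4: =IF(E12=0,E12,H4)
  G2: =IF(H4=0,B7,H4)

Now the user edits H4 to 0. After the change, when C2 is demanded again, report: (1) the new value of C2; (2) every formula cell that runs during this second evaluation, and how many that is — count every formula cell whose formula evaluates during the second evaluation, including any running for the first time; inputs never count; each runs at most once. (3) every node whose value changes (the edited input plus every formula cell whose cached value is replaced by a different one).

First evaluation (everything demanded from the output):
  G2 = IF(H4=0: H4=-3 -> else branch H4) = -3
  C2 = MIN(-3, -3) = -3

Propagation after the edit:
  G2: runs — H4 -3->0; H4 -3->0; result 0.
  C2: runs — G2 -3->0; result -3 (same value as before).

New value of C2: -3.
Formula cells that run: C2, G2 — 2 in total.
Values that change: G2, H4.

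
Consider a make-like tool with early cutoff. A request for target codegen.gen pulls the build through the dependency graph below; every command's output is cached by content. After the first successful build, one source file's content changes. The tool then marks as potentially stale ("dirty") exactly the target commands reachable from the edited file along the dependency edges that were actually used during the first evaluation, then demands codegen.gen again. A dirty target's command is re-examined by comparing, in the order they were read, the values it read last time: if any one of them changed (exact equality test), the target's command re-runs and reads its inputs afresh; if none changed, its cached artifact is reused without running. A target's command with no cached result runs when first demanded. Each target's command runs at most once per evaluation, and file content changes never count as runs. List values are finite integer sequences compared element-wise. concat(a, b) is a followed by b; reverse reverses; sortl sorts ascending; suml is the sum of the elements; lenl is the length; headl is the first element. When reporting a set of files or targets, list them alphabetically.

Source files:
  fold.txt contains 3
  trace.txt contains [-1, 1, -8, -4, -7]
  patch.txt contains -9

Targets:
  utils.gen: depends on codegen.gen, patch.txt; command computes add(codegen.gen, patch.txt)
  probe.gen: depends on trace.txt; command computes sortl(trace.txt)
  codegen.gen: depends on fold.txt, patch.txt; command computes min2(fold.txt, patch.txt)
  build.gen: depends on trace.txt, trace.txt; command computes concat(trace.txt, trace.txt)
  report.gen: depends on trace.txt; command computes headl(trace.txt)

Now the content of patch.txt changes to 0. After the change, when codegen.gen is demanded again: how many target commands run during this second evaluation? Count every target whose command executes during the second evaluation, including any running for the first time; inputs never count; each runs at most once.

1 target commands run: codegen.gen.

First demand of the output computes:
  codegen.gen = min2(3, -9) = -9

After the edit, cleaning proceeds:
  codegen.gen: a read changed (patch.txt -9->0) — executes, giving 0.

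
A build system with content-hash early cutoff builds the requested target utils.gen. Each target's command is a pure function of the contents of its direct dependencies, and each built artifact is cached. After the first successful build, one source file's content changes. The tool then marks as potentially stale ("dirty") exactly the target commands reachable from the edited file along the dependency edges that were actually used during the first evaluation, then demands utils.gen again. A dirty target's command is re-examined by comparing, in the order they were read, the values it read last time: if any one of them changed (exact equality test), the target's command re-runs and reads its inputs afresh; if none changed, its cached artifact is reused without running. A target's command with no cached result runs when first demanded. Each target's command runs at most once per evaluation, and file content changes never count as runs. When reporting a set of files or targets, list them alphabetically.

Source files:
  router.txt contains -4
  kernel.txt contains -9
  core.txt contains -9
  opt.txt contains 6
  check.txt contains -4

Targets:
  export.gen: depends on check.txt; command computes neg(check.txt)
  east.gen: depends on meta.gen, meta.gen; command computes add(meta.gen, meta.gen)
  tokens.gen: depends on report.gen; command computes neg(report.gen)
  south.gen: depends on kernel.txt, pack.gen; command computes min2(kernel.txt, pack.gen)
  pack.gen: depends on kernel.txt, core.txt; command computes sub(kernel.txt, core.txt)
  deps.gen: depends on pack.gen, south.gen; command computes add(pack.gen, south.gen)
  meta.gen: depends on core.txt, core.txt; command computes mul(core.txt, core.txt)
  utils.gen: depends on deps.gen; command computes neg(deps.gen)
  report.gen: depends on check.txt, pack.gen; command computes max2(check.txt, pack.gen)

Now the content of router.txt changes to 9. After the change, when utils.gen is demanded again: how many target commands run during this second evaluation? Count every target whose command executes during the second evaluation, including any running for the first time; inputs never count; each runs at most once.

First evaluation (everything demanded from the output):
  pack.gen = sub(-9, -9) = 0
  south.gen = min2(-9, 0) = -9
  deps.gen = add(0, -9) = -9
  utils.gen = neg(-9) = 9

Propagation after the edit:
  router.txt feeds no computation that the output demands — nothing is marked dirty and nothing runs.

Key observation: router.txt is never demanded by the output, so the edit triggers no recomputation at all.

Target commands that run: none — 0 in total.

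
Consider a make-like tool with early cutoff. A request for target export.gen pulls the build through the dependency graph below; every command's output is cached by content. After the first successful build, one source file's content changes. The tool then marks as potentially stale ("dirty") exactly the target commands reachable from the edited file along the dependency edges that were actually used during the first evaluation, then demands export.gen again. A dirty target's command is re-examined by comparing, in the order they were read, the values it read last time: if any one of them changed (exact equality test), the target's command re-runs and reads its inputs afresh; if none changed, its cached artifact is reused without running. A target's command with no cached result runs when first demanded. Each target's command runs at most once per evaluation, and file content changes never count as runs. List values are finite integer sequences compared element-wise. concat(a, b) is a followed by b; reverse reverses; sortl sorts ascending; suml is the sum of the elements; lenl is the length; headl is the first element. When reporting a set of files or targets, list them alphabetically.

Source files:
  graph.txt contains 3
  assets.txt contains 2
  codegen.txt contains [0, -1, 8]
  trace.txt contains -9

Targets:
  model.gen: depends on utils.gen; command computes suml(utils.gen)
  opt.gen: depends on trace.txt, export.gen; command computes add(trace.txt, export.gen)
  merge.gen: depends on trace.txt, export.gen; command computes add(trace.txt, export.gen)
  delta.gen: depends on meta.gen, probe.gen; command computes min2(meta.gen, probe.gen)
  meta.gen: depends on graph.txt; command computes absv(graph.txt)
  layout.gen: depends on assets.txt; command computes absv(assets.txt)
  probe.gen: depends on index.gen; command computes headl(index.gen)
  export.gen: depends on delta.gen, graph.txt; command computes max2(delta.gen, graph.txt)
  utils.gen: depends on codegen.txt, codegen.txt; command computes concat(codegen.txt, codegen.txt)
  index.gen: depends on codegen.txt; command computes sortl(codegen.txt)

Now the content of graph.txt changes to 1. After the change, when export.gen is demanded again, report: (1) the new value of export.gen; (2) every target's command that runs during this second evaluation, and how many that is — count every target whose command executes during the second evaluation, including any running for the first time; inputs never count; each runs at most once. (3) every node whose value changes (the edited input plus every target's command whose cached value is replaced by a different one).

First demand of the output computes:
  index.gen = sortl([0, -1, 8]) = [-1, 0, 8]
  meta.gen = absv(3) = 3
  probe.gen = headl([-1, 0, 8]) = -1
  delta.gen = min2(3, -1) = -1
  export.gen = max2(-1, 3) = 3

After the edit, cleaning proceeds:
  meta.gen: a read changed (graph.txt 3->1) — executes, giving 1.
  delta.gen: a read changed (meta.gen 3->1) — executes, giving -1 — identical to its old value.
  export.gen: a read changed (graph.txt 3->1) — executes, giving 1.

Demanding export.gen again yields 1.
3 target commands run: delta.gen, export.gen, meta.gen.
The nodes whose values change: export.gen, graph.txt, meta.gen.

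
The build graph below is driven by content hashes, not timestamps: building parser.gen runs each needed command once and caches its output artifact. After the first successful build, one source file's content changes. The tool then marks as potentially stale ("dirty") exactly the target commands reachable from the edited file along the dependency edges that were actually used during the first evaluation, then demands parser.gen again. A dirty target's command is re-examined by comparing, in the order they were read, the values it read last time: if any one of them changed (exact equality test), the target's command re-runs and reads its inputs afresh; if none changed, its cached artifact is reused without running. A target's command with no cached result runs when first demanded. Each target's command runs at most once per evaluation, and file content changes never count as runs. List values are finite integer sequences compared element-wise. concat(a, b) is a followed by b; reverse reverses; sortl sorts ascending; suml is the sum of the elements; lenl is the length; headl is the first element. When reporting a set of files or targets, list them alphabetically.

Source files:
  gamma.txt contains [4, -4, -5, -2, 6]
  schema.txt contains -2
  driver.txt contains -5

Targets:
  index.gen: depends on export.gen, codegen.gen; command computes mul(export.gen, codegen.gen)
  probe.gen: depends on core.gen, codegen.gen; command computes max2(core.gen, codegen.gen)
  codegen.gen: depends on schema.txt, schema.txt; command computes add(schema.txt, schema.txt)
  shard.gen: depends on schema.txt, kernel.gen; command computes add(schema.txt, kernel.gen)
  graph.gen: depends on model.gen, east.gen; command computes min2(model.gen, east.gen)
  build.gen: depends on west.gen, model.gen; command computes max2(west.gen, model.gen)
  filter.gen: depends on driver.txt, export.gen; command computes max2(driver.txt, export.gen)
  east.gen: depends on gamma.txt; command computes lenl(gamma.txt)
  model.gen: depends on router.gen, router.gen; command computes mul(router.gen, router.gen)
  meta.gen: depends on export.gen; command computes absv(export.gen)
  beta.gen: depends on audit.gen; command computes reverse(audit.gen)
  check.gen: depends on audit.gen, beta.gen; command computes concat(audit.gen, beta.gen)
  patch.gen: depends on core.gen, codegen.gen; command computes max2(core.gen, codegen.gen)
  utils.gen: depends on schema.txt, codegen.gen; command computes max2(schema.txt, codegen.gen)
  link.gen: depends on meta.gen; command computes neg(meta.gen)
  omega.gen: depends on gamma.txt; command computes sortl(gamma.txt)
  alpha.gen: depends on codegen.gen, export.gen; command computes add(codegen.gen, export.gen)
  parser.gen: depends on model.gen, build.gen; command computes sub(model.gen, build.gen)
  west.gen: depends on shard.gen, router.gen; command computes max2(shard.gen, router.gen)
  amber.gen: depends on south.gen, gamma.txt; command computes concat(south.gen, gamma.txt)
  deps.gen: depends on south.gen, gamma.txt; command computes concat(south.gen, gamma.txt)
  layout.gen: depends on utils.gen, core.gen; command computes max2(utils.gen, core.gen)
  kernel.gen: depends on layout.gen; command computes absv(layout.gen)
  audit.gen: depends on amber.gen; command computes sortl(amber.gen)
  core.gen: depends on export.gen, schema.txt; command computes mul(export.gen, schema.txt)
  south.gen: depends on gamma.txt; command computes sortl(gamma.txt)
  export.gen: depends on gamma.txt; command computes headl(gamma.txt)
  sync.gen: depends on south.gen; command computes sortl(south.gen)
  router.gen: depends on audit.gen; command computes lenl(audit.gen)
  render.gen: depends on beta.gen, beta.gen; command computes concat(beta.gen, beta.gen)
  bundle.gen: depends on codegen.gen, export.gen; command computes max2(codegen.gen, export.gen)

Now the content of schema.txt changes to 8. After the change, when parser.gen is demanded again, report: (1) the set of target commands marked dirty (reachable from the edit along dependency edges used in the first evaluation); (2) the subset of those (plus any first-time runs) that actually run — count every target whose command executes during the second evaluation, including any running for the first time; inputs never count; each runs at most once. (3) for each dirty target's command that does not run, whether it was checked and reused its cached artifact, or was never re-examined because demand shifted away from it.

Initial pass — values computed on the first demand:
  codegen.gen = add(-2, -2) = -4
  export.gen = headl([4, -4, -5, -2, 6]) = 4
  core.gen = mul(4, -2) = -8
  south.gen = sortl([4, -4, -5, -2, 6]) = [-5, -4, -2, 4, 6]
  amber.gen = concat([-5, -4, -2, 4, 6], [4, -4, -5, -2, 6]) = [-5, -4, -2, 4, 6, 4, -4, -5, -2, 6]
  audit.gen = sortl([-5, -4, -2, 4, 6, 4, -4, -5, -2, 6]) = [-5, -5, -4, -4, -2, -2, 4, 4, 6, 6]
  router.gen = lenl([-5, -5, -4, -4, -2, -2, 4, 4, 6, 6]) = 10
  model.gen = mul(10, 10) = 100
  utils.gen = max2(-2, -4) = -2
  layout.gen = max2(-2, -8) = -2
  kernel.gen = absv(-2) = 2
  shard.gen = add(-2, 2) = 0
  west.gen = max2(0, 10) = 10
  build.gen = max2(10, 100) = 100
  parser.gen = sub(100, 100) = 0

Second demand — change propagation:
  codegen.gen: re-runs because schema.txt -2->8; schema.txt -2->8; new result 16.
  core.gen: re-runs because schema.txt -2->8; new result 32.
  utils.gen: re-runs because schema.txt -2->8; codegen.gen -4->16; new result 16.
  layout.gen: re-runs because utils.gen -2->16; core.gen -8->32; new result 32.
  kernel.gen: re-runs because layout.gen -2->32; new result 32.
  shard.gen: re-runs because schema.txt -2->8; kernel.gen 2->32; new result 40.
  west.gen: re-runs because shard.gen 0->40; new result 40.
  build.gen: re-runs because west.gen 10->40; new result 100 (unchanged).
  parser.gen: re-examined; everything it read last time is the same (model.gen unchanged, build.gen unchanged) — cache 0 kept, no run.

The important point: build.gen recomputes to an identical value, and the output ends up unchanged.

Dirty set: build.gen, codegen.gen, core.gen, kernel.gen, layout.gen, parser.gen, shard.gen, utils.gen, west.gen.
Run set: build.gen, codegen.gen, core.gen, kernel.gen, layout.gen, shard.gen, utils.gen, west.gen (8 run).
Re-examined without running (cache reused): parser.gen.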